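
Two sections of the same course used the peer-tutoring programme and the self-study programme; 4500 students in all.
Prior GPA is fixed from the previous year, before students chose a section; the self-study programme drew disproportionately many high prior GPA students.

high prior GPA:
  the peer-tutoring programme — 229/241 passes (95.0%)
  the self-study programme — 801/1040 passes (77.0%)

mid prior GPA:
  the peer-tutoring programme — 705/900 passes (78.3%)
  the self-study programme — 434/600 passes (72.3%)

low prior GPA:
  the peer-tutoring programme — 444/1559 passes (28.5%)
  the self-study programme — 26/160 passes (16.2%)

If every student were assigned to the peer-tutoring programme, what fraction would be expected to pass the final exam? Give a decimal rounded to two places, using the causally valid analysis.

0.64

the peer-tutoring programme is higher inside every prior GPA band stratum but the self-study programme is higher in aggregate. Whether to stratify depends on how prior GPA band relates to the teaching method.
The imbalance in prior GPA band arose from how students were allocated, not from anything the teaching method did; and prior GPA band independently affects the outcome. The pooled gap is confounded — condition on prior GPA band.
Standardising the peer-tutoring programme to the population prior GPA band mix: 0.285·229/241 + 0.333·705/900 + 0.382·444/1559 = 0.640.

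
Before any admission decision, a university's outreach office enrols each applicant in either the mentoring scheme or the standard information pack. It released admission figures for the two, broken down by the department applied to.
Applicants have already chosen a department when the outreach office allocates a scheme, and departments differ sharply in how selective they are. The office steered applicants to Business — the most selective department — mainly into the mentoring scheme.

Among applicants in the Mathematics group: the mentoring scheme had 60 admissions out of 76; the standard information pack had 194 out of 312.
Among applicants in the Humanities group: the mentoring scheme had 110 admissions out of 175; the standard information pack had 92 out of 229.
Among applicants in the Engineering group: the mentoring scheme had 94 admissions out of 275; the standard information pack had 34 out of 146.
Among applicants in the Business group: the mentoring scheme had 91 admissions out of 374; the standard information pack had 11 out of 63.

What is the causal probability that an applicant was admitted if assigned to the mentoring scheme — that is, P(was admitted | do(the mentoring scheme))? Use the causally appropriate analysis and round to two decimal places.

The stratified and pooled comparisons disagree (the mentoring scheme wins within each department; the standard information pack wins overall), so the answer turns on the causal role of department.
Department satisfies the back-door criterion: it is not a descendant of the outreach scheme, and it blocks the spurious path from outreach scheme to outcome. Adjusting for it (i.e., using the within-department rates) gives the causal effect.
Standardising the mentoring scheme to the population department mix: 0.235·60/76 + 0.245·110/175 + 0.255·94/275 + 0.265·91/374 = 0.491.

0.49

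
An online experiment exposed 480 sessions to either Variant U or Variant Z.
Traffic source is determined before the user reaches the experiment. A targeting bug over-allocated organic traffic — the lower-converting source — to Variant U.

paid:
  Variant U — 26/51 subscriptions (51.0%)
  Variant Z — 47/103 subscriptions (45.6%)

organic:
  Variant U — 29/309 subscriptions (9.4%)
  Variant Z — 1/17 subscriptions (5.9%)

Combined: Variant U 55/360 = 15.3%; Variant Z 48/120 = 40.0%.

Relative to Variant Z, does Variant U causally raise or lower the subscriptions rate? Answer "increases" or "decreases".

Within every traffic source level Variant U has the higher rate, yet pooled Variant Z does — Simpson's reversal.
The imbalance in traffic source arose from how sessions were allocated, not from anything the variant did; and traffic source independently affects the outcome. The pooled gap is confounded — condition on traffic source.
Within each level — paid: 51.0% vs 45.6%; organic: 9.4% vs 5.9% — Variant U is higher every time.

increases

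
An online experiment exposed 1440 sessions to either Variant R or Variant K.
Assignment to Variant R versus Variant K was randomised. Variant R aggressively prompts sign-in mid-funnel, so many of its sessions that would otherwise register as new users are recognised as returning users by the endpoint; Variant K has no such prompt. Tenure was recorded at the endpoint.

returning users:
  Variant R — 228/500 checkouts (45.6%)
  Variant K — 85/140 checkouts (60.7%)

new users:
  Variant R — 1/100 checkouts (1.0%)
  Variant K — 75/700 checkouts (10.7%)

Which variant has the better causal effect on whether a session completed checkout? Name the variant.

Within every user tenure level Variant K has the higher rate, yet pooled Variant R does — Simpson's reversal.
Stratifying would compare variants among sessions the variants themselves sorted into user tenure groups — a form of selection on an intermediate. The unconditioned pooled rates give the total causal effect.
Pooled: Variant R 38.2% vs Variant K 19.0%; Variant R is higher overall.

Variant R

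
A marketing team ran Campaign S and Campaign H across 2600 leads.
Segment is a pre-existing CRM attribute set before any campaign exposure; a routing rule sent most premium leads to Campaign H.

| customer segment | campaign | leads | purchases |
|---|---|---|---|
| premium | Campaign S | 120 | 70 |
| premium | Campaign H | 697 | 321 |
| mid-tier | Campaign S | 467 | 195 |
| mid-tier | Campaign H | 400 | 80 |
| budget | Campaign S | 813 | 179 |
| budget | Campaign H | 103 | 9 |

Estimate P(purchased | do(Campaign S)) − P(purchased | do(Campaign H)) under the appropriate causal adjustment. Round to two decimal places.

+0.16

Within every customer segment level Campaign S has the higher rate, yet pooled Campaign H does — Simpson's reversal.
The imbalance in customer segment arose from how leads were allocated, not from anything the campaign did; and customer segment independently affects the outcome. The pooled gap is confounded — condition on customer segment.
Adjusting over the population distribution of customer segment: 0.314·(0.583−0.461) + 0.333·(0.418−0.200) + 0.352·(0.220−0.087) = +0.158.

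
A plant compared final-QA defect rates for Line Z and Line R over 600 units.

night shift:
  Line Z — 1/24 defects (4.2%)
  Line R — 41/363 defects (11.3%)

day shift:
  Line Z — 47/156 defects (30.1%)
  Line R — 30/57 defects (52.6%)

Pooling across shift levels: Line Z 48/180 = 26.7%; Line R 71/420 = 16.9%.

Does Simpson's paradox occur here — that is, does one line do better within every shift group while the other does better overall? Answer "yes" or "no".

Within each shift level (night shift 4.2% vs 11.3%; day shift 30.1% vs 52.6%), Line Z has the lower rate every time. Pooled: 26.7% vs 16.9% — Line R has the lower rate overall. The two comparisons disagree.

yes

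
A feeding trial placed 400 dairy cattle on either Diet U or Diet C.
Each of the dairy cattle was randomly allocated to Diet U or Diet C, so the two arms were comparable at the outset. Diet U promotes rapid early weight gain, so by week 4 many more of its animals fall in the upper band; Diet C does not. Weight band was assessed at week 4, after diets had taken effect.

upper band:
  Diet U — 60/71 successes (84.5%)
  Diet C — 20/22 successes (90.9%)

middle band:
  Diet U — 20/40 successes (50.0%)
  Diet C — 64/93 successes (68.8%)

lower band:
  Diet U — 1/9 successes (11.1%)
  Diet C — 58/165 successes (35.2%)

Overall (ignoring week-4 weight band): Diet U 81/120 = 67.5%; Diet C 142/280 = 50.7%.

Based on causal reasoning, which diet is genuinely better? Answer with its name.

Week-4 weight band is downstream of the diet. One should not condition on a consequence of treatment, so the overall rates are the right comparison.
Pooled: Diet U 67.5% vs Diet C 50.7%; Diet U is higher overall.

Diet U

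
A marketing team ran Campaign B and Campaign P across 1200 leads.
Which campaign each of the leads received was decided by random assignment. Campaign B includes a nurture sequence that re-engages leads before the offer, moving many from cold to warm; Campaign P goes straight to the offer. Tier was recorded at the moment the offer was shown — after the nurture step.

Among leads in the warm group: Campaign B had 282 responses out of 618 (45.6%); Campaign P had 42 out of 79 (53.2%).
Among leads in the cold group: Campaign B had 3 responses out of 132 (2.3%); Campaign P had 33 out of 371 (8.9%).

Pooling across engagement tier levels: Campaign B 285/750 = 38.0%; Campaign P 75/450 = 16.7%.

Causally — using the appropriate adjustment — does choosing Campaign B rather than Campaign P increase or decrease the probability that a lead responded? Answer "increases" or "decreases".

Engagement tier is downstream of the campaign. One should not condition on a consequence of treatment, so the overall rates are the right comparison.
Pooled: Campaign B 38.0% vs Campaign P 16.7%; Campaign B is higher overall.

increases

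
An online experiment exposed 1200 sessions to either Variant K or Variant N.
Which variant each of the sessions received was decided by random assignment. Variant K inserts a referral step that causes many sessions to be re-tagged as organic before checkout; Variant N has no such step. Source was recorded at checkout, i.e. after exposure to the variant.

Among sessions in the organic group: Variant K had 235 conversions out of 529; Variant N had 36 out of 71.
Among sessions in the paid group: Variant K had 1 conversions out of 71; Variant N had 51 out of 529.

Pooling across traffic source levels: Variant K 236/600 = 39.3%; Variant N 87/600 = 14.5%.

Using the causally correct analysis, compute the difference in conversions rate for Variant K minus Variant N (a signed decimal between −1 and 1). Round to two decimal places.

+0.25

Within every traffic source level Variant N has the higher rate, yet pooled Variant K does — Simpson's reversal.
Traffic source lies on the pathway variant → traffic source → outcome, so adjusting for it blocks the indirect effect. For the total causal effect of variant, use the unadjusted pooled rates.
The causal difference is the pooled difference: 0.393 − 0.145 = +0.248.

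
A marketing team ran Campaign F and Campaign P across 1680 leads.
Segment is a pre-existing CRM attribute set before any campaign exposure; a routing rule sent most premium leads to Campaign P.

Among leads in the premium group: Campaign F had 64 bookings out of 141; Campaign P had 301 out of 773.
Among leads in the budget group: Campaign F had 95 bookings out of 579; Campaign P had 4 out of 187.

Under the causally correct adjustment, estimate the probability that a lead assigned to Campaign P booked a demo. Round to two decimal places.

0.22

The stratified and pooled comparisons disagree (Campaign F wins within each customer segment; Campaign P wins overall), so the answer turns on the causal role of customer segment.
Customer segment is set before the campaign has any effect — it is not caused by the campaign — and it independently drives the outcome. That makes it a confounder, so the causal comparison is within customer segment levels.
Standardising Campaign P to the population customer segment mix: 0.544·301/773 + 0.456·4/187 = 0.222.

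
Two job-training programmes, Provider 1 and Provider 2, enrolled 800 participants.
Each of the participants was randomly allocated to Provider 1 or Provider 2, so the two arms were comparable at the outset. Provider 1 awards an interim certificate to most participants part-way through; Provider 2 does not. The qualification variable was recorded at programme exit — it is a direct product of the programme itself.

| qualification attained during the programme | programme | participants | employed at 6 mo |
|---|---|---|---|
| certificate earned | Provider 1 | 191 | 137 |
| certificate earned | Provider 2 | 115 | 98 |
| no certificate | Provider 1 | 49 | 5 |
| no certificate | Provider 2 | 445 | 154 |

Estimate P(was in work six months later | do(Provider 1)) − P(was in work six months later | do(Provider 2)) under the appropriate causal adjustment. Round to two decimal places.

Qualification attained during the programme here is a post-treatment variable shaped by the programme; conditioning on it would introduce bias rather than remove it. The overall comparison is the causal one.
The causal difference is the pooled difference: 0.592 − 0.450 = +0.142.

+0.14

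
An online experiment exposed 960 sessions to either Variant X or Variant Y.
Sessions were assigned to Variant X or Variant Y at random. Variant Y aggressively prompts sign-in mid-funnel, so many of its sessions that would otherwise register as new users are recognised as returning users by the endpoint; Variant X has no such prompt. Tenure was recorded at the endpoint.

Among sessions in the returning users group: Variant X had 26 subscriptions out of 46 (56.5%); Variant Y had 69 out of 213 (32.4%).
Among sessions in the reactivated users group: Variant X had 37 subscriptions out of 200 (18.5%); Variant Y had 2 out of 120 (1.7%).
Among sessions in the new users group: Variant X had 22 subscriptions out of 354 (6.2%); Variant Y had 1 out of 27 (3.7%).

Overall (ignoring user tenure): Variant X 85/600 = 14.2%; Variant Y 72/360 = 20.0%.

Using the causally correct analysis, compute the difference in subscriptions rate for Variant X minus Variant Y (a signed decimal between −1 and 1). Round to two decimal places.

The distribution of user tenure is itself part of what the variant does — it is an intermediate outcome. Holding it fixed would remove that part of the effect; the total effect is the pooled difference.
The causal difference is the pooled difference: 0.142 − 0.200 = -0.058.

-0.06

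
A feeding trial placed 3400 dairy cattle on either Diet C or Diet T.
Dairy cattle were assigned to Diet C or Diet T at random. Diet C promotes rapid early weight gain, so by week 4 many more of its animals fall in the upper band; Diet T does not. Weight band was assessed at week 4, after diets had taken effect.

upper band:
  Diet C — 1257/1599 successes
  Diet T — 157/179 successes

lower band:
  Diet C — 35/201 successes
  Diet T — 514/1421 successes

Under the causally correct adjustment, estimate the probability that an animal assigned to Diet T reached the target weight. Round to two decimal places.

0.42

Week-4 weight band is recorded after the diet and is itself shifted by it — it sits on the causal path from diet to outcome. Conditioning on a mediator would strip out part of the effect we want; the pooled comparison gives the total causal effect.
So P(outcome | do(Diet T)) is just the pooled rate for Diet T: 671/1600 = 0.419.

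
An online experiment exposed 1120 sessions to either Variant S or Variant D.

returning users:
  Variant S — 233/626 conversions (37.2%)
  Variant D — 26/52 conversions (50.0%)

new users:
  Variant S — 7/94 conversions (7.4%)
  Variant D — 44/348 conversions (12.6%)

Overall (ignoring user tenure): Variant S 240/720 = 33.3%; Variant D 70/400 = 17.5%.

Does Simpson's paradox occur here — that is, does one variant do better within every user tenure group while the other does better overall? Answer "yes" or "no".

Within each user tenure level (returning users 37.2% vs 50.0%; new users 7.4% vs 12.6%), Variant D has the higher rate every time. Pooled: 33.3% vs 17.5% — Variant S has the higher rate overall. The two comparisons disagree.

yes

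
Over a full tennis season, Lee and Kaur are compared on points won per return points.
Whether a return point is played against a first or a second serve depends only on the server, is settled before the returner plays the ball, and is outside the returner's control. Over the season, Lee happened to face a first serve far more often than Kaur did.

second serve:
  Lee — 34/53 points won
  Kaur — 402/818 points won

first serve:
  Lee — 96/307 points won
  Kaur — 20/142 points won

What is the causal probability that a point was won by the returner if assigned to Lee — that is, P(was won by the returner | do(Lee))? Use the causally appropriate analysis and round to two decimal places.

0.53

The stratified and pooled comparisons disagree (Lee wins within each serve type; Kaur wins overall), so the answer turns on the causal role of serve type.
Serve type is set before the player has any effect — it is not caused by the player — and it independently drives the outcome. That makes it a confounder, so the causal comparison is within serve type levels.
Standardising Lee to the population serve type mix: 0.660·34/53 + 0.340·96/307 = 0.530.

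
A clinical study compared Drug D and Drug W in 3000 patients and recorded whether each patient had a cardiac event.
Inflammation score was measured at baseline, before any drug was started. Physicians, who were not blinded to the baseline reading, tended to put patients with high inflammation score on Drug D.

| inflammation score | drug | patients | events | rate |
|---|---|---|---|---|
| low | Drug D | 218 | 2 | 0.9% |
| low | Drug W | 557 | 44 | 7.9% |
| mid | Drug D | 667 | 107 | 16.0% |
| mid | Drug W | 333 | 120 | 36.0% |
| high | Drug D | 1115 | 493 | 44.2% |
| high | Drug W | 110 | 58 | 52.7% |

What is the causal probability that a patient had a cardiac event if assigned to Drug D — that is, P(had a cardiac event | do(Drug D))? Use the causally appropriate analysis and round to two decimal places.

0.24

The stratified and pooled comparisons disagree (Drug D wins within each inflammation score; Drug W wins overall), so the answer turns on the causal role of inflammation score.
Here inflammation score is a common cause — it drives both which drug a case falls under and the outcome. The crude comparison mixes populations; the stratum-specific rates are the causally relevant ones.
Standardising Drug D to the population inflammation score mix: 0.258·2/218 + 0.333·107/667 + 0.408·493/1115 = 0.236.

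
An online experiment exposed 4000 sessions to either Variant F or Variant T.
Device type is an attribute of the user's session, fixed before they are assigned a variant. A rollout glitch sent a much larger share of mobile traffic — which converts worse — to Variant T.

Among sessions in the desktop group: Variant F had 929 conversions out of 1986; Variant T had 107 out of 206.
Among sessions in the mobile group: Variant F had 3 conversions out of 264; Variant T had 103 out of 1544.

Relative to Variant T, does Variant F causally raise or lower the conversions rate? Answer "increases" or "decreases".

decreases

The device type-specific comparison favours Variant T throughout, but the pooled figures favour Variant F. The question is whether to condition on device type.
Since device type is a pre-existing factor (not a product of the variant) and it affects the outcome on its own, it is a confounder. The stratified rates, not the pooled rate, identify the causal effect.
Within each level — desktop: 46.8% vs 51.9%; mobile: 1.1% vs 6.7% — Variant T is higher every time.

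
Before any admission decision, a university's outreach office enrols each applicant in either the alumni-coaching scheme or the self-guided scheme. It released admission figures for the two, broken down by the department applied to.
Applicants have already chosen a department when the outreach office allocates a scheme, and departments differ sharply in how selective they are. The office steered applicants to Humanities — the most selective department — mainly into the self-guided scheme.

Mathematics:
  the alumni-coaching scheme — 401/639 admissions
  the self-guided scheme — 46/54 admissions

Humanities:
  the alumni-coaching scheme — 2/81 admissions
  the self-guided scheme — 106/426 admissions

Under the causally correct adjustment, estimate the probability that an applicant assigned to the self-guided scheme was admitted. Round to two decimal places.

0.60

Within every department level the self-guided scheme has the higher rate, yet pooled the alumni-coaching scheme does — Simpson's reversal.
Nothing the outreach scheme does changes department; the imbalance is an allocation artefact. With department also predicting the outcome, the pooled figure is confounded, and the within-stratum comparison is the causal one.
Standardising the self-guided scheme to the population department mix: 0.578·46/54 + 0.422·106/426 = 0.597.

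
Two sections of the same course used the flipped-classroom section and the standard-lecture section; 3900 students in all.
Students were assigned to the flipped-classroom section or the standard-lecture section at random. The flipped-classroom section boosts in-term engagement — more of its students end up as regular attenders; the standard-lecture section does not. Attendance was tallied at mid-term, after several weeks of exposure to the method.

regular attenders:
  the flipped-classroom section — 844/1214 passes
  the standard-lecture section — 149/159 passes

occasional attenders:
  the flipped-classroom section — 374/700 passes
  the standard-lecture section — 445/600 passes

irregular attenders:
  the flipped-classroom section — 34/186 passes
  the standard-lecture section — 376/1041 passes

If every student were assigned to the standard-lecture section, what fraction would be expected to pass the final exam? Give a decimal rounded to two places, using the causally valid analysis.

Mid-term attendance here is a post-treatment variable shaped by the teaching method; conditioning on it would introduce bias rather than remove it. The overall comparison is the causal one.
So P(outcome | do(the standard-lecture section)) is just the pooled rate for the standard-lecture section: 970/1800 = 0.539.

0.54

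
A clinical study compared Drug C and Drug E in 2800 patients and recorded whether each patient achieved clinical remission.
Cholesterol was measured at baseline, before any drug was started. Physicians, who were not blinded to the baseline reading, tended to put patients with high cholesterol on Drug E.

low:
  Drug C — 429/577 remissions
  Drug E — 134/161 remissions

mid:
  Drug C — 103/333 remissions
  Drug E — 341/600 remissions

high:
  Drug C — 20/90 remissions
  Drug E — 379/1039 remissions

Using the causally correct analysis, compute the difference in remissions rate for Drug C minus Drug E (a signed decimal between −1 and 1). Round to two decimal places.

Here cholesterol is a common cause — it drives both which drug a case falls under and the outcome. The crude comparison mixes populations; the stratum-specific rates are the causally relevant ones.
Adjusting over the population distribution of cholesterol: 0.264·(0.744−0.832) + 0.333·(0.309−0.568) + 0.403·(0.222−0.365) = -0.167.

-0.17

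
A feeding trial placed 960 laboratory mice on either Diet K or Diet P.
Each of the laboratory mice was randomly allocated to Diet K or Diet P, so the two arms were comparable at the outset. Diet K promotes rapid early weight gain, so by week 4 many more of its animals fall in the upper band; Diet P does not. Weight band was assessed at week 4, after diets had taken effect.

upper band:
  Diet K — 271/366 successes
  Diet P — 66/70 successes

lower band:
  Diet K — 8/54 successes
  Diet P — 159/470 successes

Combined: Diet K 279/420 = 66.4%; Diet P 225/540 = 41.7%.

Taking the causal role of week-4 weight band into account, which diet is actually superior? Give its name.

Diet K

Week-4 weight band here is a post-treatment variable shaped by the diet; conditioning on it would introduce bias rather than remove it. The overall comparison is the causal one.
Pooled: Diet K 66.4% vs Diet P 41.7%; Diet K is higher overall.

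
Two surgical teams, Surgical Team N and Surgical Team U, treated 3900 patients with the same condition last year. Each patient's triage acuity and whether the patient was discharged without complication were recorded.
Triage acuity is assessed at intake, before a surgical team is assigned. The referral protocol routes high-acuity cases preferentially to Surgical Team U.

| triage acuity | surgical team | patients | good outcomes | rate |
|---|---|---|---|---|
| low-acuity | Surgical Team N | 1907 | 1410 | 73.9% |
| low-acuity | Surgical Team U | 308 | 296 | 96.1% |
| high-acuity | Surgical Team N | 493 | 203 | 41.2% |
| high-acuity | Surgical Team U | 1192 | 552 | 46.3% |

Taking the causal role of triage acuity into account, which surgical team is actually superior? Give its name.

Triage acuity satisfies the back-door criterion: it is not a descendant of the surgical team, and it blocks the spurious path from surgical team to outcome. Adjusting for it (i.e., using the within-triage acuity rates) gives the causal effect.
Within each level — low-acuity: 73.9% vs 96.1%; high-acuity: 41.2% vs 46.3% — Surgical Team U is higher every time.

Surgical Team U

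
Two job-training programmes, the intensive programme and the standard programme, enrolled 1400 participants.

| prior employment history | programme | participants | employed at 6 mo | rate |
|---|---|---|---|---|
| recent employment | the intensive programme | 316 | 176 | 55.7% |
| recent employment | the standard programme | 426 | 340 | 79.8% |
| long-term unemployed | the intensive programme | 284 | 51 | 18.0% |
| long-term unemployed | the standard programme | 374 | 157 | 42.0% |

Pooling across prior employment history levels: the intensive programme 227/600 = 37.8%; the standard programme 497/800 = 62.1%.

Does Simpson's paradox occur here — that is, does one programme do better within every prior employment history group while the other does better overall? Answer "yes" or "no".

no

Within each prior employment history level (recent employment 55.7% vs 79.8%; long-term unemployed 18.0% vs 42.0%), the standard programme has the higher rate every time. Pooled: 37.8% vs 62.1% — the standard programme has the higher rate overall. They agree.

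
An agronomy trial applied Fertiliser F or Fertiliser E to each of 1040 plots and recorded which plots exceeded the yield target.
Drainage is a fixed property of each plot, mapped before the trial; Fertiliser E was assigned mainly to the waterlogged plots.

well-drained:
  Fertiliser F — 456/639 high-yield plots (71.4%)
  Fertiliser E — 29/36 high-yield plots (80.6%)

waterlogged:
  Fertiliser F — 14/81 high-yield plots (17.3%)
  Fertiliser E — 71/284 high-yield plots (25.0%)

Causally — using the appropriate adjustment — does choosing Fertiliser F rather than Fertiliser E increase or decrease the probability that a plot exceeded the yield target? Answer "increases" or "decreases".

decreases

Field drainage is set before the fertiliser has any effect — it is not caused by the fertiliser — and it independently drives the outcome. That makes it a confounder, so the causal comparison is within field drainage levels.
Within each level — well-drained: 71.4% vs 80.6%; waterlogged: 17.3% vs 25.0% — Fertiliser E is higher every time.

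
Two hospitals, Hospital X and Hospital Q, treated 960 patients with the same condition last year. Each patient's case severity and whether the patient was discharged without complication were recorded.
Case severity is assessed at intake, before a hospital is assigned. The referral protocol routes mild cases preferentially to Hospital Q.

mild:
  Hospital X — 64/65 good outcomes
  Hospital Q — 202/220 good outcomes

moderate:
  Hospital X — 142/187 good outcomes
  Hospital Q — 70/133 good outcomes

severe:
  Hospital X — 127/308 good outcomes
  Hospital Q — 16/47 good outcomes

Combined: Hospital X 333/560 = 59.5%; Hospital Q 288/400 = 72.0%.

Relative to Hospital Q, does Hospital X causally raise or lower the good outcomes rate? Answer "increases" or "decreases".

The case severity-specific comparison favours Hospital X throughout, but the pooled figures favour Hospital Q. The question is whether to condition on case severity.
Case severity satisfies the back-door criterion: it is not a descendant of the hospital, and it blocks the spurious path from hospital to outcome. Adjusting for it (i.e., using the within-case severity rates) gives the causal effect.
Within each level — mild: 98.5% vs 91.8%; moderate: 75.9% vs 52.6%; severe: 41.2% vs 34.0% — Hospital X is higher every time.

increases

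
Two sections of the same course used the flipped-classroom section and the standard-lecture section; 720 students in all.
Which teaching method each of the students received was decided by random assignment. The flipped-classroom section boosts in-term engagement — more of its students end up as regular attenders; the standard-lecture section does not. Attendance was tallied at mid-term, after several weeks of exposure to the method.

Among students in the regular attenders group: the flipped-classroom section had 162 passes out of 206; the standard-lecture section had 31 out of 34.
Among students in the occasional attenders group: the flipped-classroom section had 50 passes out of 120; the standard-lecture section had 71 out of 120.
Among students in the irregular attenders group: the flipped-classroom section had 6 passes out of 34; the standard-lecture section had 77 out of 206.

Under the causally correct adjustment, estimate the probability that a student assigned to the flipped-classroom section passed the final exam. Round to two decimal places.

Mid-term attendance here is a post-treatment variable shaped by the teaching method; conditioning on it would introduce bias rather than remove it. The overall comparison is the causal one.
So P(outcome | do(the flipped-classroom section)) is just the pooled rate for the flipped-classroom section: 218/360 = 0.606.

0.61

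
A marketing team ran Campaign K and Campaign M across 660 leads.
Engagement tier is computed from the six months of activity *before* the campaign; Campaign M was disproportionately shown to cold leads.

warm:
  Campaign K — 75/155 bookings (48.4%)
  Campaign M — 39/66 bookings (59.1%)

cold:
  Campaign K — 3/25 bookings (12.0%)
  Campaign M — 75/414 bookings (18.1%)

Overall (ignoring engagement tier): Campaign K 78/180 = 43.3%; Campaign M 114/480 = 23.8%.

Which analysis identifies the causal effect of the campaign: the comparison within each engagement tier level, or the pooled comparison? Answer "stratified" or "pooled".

stratified

Within every engagement tier level Campaign M has the higher rate, yet pooled Campaign K does — Simpson's reversal.
Engagement tier is set before the campaign has any effect — it is not caused by the campaign — and it independently drives the outcome. That makes it a confounder, so the causal comparison is within engagement tier levels.
Within each level — warm: 48.4% vs 59.1%; cold: 12.0% vs 18.1% — Campaign M is higher every time.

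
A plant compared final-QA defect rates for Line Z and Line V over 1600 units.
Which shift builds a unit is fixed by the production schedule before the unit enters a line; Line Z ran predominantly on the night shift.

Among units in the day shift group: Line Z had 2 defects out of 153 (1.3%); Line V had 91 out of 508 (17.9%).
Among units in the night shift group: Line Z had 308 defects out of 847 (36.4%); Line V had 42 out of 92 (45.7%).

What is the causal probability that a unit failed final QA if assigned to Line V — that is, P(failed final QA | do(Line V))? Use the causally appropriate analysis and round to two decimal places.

The shift-specific comparison favours Line Z throughout, but the pooled figures favour Line V. The question is whether to condition on shift.
Here shift is a common cause — it drives both which line a case falls under and the outcome. The crude comparison mixes populations; the stratum-specific rates are the causally relevant ones.
Standardising Line V to the population shift mix: 0.413·91/508 + 0.587·42/92 = 0.342.

0.34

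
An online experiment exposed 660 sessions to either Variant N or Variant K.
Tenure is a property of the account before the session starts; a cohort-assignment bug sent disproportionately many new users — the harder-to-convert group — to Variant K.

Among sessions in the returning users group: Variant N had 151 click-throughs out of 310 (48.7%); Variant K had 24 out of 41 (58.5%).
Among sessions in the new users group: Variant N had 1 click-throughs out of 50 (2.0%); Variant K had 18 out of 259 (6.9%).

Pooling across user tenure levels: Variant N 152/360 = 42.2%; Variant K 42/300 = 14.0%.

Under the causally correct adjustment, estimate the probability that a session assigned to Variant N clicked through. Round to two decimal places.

0.27

User tenure differs across variants for reasons unrelated to any effect of the variant itself, and it separately predicts the outcome — a classic confounder. We must compare within user tenure levels.
Standardising Variant N to the population user tenure mix: 0.532·151/310 + 0.468·1/50 = 0.268.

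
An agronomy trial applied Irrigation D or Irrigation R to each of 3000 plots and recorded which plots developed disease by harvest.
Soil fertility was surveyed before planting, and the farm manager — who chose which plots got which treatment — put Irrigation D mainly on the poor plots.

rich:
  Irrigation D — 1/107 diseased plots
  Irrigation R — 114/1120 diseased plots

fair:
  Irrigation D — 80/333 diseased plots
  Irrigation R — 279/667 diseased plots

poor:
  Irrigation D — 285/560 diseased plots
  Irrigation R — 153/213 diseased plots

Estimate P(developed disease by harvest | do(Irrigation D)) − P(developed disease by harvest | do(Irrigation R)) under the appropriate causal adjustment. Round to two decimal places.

Within every soil fertility level Irrigation D has the lower rate, yet pooled Irrigation R does — Simpson's reversal.
Soil fertility is set before the irrigation has any effect — it is not caused by the irrigation — and it independently drives the outcome. That makes it a confounder, so the causal comparison is within soil fertility levels.
Adjusting over the population distribution of soil fertility: 0.409·(0.009−0.102) + 0.333·(0.240−0.418) + 0.258·(0.509−0.718) = -0.151.

-0.15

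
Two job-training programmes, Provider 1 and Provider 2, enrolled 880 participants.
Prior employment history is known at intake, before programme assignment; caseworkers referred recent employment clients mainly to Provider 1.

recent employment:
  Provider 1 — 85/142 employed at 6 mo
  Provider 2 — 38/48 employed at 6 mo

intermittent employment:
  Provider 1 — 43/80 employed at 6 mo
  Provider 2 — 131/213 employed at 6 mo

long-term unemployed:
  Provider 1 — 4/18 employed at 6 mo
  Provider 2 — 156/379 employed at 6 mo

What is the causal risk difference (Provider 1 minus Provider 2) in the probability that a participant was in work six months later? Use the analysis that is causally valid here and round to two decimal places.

-0.15

Provider 2 is higher inside every prior employment history stratum but Provider 1 is higher in aggregate. Whether to stratify depends on how prior employment history relates to the programme.
Prior employment history differs across programmes for reasons unrelated to any effect of the programme itself, and it separately predicts the outcome — a classic confounder. We must compare within prior employment history levels.
Adjusting over the population distribution of prior employment history: 0.216·(0.599−0.792) + 0.333·(0.537−0.615) + 0.451·(0.222−0.412) = -0.153.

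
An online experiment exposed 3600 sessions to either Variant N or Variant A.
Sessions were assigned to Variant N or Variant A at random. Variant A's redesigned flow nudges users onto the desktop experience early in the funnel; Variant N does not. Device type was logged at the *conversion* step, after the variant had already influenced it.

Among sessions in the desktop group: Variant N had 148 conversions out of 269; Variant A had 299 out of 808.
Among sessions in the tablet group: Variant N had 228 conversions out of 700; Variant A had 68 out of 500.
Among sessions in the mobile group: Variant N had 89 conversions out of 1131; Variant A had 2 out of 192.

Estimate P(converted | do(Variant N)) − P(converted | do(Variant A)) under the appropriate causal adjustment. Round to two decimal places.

Within every device type level Variant N has the higher rate, yet pooled Variant A does — Simpson's reversal.
Device type here is a post-treatment variable shaped by the variant; conditioning on it would introduce bias rather than remove it. The overall comparison is the causal one.
The causal difference is the pooled difference: 0.221 − 0.246 = -0.025.

-0.02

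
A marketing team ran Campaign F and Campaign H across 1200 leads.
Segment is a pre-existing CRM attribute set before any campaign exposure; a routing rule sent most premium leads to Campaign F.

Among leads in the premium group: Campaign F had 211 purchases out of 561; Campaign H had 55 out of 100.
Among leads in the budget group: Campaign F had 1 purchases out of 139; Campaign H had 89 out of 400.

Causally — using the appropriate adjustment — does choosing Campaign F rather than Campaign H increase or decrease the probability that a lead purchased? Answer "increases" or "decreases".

decreases

The stratified and pooled comparisons disagree (Campaign H wins within each customer segment; Campaign F wins overall), so the answer turns on the causal role of customer segment.
The imbalance in customer segment arose from how leads were allocated, not from anything the campaign did; and customer segment independently affects the outcome. The pooled gap is confounded — condition on customer segment.
Within each level — premium: 37.6% vs 55.0%; budget: 0.7% vs 22.2% — Campaign H is higher every time.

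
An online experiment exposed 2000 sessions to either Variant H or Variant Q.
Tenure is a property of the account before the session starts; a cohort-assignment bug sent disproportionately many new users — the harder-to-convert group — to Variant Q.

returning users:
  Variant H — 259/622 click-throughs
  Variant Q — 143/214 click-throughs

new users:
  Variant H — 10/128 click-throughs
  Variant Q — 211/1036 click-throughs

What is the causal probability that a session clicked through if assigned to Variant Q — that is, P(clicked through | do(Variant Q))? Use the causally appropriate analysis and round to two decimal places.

0.40

The imbalance in user tenure arose from how sessions were allocated, not from anything the variant did; and user tenure independently affects the outcome. The pooled gap is confounded — condition on user tenure.
Standardising Variant Q to the population user tenure mix: 0.418·143/214 + 0.582·211/1036 = 0.398.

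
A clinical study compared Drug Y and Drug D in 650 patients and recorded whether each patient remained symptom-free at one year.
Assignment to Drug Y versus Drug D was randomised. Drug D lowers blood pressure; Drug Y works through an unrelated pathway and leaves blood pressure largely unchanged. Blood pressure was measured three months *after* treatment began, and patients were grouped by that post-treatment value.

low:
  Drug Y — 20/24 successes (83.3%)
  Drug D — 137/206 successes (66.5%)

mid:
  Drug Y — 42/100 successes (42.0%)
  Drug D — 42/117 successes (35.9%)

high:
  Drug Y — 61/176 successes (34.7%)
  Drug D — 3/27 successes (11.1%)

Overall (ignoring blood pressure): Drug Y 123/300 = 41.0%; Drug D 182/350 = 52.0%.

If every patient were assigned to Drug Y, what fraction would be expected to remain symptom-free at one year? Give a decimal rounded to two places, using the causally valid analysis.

Stratifying would compare drugs among patients the drugs themselves sorted into blood pressure groups — a form of selection on an intermediate. The unconditioned pooled rates give the total causal effect.
So P(outcome | do(Drug Y)) is just the pooled rate for Drug Y: 123/300 = 0.410.

0.41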